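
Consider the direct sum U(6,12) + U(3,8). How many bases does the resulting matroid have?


Bases of a direct sum M1 + M2: |B| = |B(M1)| * |B(M2)|.
|B(U(6,12))| = C(12,6) = 924.
|B(U(3,8))| = C(8,3) = 56.
Total bases = 924 * 56 = 51744.

51744


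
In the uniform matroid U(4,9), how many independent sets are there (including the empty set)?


Independent sets of U(4,9) are all subsets of size <= 4.
Count = C(9,0) + C(9,1) + C(9,2) + C(9,3) + C(9,4)
     = 1 + 9 + 36 + 84 + 126
     = 256.

256


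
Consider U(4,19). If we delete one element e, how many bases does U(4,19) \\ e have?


Deleting e from U(4,19) gives U(4,18) since n > r.
Bases of U(4,18) = C(18,4) = 18! / (4! * 14!) = 3060.

3060


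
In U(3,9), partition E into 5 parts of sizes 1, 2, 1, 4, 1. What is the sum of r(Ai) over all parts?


r(Ai) = min(|Ai|, 3) for each part.
Sum = min(1,3) + min(2,3) + min(1,3) + min(4,3) + min(1,3)
    = 1 + 2 + 1 + 3 + 1
    = 8.

8


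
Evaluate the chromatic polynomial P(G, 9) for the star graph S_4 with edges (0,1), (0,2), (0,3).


P(tree, k) = k * (k-1)^(3) for any tree on 4 vertices.
P(9) = 9 * 8^3 = 9 * 512 = 4608.

4608


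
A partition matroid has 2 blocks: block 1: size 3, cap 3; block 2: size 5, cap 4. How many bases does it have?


A basis picks exactly ci elements from block i.
Number of bases = product of C(|Si|, ci).
= C(3,3) * C(5,4)
= 1 * 5
= 5.

5


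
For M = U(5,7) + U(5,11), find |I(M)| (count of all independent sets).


For a direct sum, |I(M1+M2)| = |I(M1)| * |I(M2)|.
|I(U(5,7))| = sum C(7,k) for k=0..5 = 120.
|I(U(5,11))| = sum C(11,k) for k=0..5 = 1024.
Total = 120 * 1024 = 122880.

122880


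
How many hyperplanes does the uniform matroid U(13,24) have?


Hyperplanes of U(13,24) are flats of rank 12.
In a uniform matroid, these are exactly the (12)-element subsets.
Count = (24 choose 12) = 2704156.

2704156


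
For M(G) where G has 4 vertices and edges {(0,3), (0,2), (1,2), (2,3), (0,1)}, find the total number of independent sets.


An independent set in a graphic matroid is an acyclic edge subset.
G has 4 vertices and 5 edges.
Enumerate all 2^5 = 32 subsets, checking for acyclicity.
Total independent sets = 24.

24


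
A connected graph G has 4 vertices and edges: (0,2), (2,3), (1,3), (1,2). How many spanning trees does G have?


By Kirchhoff's matrix tree theorem, the number of spanning trees equals
the determinant of any cofactor of the Laplacian matrix L.
G has 4 vertices and 4 edges.
Computing the (3 x 3) cofactor determinant gives 3.

3


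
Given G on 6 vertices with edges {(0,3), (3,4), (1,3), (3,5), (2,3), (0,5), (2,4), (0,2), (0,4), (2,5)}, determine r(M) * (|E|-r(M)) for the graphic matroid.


r(M) = |V| - c = 6 - 1 = 5.
nullity = |E| - r(M) = 10 - 5 = 5.
Product = 5 * 5 = 25.

25


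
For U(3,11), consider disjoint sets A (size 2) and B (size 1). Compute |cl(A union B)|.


|A union B| = 2 + 1 = 3 (disjoint).
In U(3,11), cl(S) = S if |S| < 3, else cl(S) = E.
Since 3 >= 3, cl(A union B) = E.
|cl(A union B)| = 11.

11


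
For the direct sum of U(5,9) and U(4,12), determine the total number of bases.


Bases of a direct sum M1 + M2: |B| = |B(M1)| * |B(M2)|.
|B(U(5,9))| = C(9,5) = 126.
|B(U(4,12))| = C(12,4) = 495.
Total bases = 126 * 495 = 62370.

62370


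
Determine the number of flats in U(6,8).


Flats of U(6,8): every subset of size < 6 is a flat, plus E itself.
Count = (8 choose 0) + (8 choose 1) + (8 choose 2) + (8 choose 3) + (8 choose 4) + (8 choose 5) + 1
     = 1 + 8 + 28 + 56 + 70 + 56 + 1
     = 220.

220


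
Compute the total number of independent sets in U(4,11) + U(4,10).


For a direct sum, |I(M1+M2)| = |I(M1)| * |I(M2)|.
|I(U(4,11))| = sum C(11,k) for k=0..4 = 562.
|I(U(4,10))| = sum C(10,k) for k=0..4 = 386.
Total = 562 * 386 = 216932.

216932


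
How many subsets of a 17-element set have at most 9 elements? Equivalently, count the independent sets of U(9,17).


Independent sets of U(9,17) are all subsets of size <= 9.
Count = C(17,0) + C(17,1) + C(17,2) + C(17,3) + C(17,4) + C(17,5) + C(17,6) + C(17,7) + C(17,8) + C(17,9)
     = 1 + 17 + 136 + 680 + 2380 + 6188 + 12376 + 19448 + 24310 + 24310
     = 89846.

89846


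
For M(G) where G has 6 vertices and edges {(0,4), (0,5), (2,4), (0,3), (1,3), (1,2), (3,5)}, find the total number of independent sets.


An independent set in a graphic matroid is an acyclic edge subset.
G has 6 vertices and 7 edges.
Enumerate all 2^7 = 128 subsets, checking for acyclicity.
Total independent sets = 108.

108


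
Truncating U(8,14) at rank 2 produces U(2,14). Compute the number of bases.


Truncating U(8,14) to rank 2 gives U(2,14).
Bases of U(2,14) are all 2-element subsets of 14 elements.
Number of bases = C(14,2) = 14! / (2! * 12!) = 91.

91


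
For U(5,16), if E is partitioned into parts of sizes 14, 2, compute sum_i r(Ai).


r(Ai) = min(|Ai|, 5) for each part.
Sum = min(14,5) + min(2,5)
    = 5 + 2
    = 7.

7


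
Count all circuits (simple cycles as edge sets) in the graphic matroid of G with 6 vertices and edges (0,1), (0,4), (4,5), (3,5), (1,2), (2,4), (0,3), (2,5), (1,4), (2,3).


A circuit in a graphic matroid = edge set of a simple cycle.
G has 6 vertices and 10 edges.
Enumerating all minimal edge subsets forming cycles...
Total circuits found: 23.

23


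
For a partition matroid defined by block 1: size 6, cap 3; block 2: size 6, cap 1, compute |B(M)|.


A basis picks exactly ci elements from block i.
Number of bases = product of C(|Si|, ci).
= C(6,3) * C(6,1)
= 20 * 6
= 120.

120


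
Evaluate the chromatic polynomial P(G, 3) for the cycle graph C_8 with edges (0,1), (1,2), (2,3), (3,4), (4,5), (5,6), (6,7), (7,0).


P(C_8, k) = (k-1)^8 + (-1)^8*(k-1).
P(3) = (2)^8 + 2
= 256 + 2 = 258.

258


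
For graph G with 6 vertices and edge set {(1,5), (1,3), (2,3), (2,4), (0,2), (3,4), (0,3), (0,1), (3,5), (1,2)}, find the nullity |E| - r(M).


Cycle rank (nullity) = |E| - r(M) = |E| - (|V| - c).
|E| = 10, |V| = 6, c = 1.
Nullity = 10 - (6 - 1) = 10 - 5 = 5.

5


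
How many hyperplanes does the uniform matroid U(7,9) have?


Hyperplanes of U(7,9) are flats of rank 6.
In a uniform matroid, these are exactly the (6)-element subsets.
Count = C(9,6) = 9! / (6! * 3!) = 84.

84


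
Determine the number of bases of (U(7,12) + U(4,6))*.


(M1+M2)* = M1* + M2*.
M1* = U(5,12), bases: C(12,5) = 792.
M2* = U(2,6), bases: C(6,2) = 15.
|B(M*)| = 792 * 15 = 11880.

11880


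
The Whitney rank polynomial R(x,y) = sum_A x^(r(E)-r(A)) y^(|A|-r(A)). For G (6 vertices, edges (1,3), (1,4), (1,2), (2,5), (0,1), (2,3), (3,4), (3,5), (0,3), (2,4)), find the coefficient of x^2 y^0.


R(x,y) = sum over A in 2^E of x^(r(E)-r(A)) * y^(|A|-r(A)).
G has 6 vertices, 10 edges. r(E) = 5.
Enumerate all 2^10 = 1024 subsets.
Count subsets with r(E)-r(A)=2 and |A|-r(A)=0: 114.

114


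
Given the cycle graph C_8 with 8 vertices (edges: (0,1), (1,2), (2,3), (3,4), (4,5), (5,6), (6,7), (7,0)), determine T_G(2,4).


T(C_8; x,y) = x + x^2 + ... + x^(7) + y.
T(2,4) = 2^1 + 2^2 + 2^3 + 2^4 + 2^5 + 2^6 + 2^7 + 4
= 2 + 4 + 8 + 16 + 32 + 64 + 128 + 4
= 258.

258


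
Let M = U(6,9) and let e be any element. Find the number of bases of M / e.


Contracting e from U(6,9) gives U(5,8).
Bases of U(5,8) = (8 choose 5) = 56.

56


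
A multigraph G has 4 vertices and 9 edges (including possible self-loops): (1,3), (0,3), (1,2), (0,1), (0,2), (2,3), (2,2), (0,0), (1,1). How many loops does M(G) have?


In a graphic matroid, a loop is a self-loop edge (u,u) with rank 0.
Examining all 9 edges for self-loops...
Self-loops found: (2,2), (0,0), (1,1)
Number of loops = 3.

3


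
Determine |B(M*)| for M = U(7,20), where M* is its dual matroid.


The dual of U(r,n) is U(n-r, n) = U(13,20).
Bases of U(13,20) are all (13)-element subsets.
|B(M*)| = (20 choose 13) = 77520.

77520


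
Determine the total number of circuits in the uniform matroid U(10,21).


In U(10,21), circuits are the (11)-element subsets.
Any set of 11 elements is dependent, and removing any one element gives
an independent set of size 10, so it is a minimal dependent set.
Number of circuits = C(21,11) = 21! / (11! * 10!) = 352716.

352716


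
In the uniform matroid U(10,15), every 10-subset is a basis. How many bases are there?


Bases of U(10,15) are all 10-element subsets of the 15-element ground set.
Number of bases = C(15,10).
(15 choose 10) = 3003.

3003


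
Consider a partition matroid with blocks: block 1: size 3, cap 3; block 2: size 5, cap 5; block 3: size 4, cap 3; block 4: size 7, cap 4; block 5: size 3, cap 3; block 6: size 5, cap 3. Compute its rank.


Rank of a partition matroid = sum of min(|Si|, ci) for each block.
= min(3,3) + min(5,5) + min(4,3) + min(7,4) + min(3,3) + min(5,3)
= 3 + 5 + 3 + 4 + 3 + 3
= 21.

21


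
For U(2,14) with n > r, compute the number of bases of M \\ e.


Deleting e from U(2,14) gives U(2,13) since n > r.
Bases of U(2,13) = C(13,2) = 13! / (2! * 11!) = 78.

78


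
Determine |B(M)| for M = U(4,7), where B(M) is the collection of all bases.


Bases of U(4,7) are all 4-element subsets of the 7-element ground set.
Number of bases = C(7,4).
C(7,4) = (7 * 6 * 5 * 4) / (1 * 2 * 3 * 4) = 35.

35


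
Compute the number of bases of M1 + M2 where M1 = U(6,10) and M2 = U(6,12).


Bases of a direct sum M1 + M2: |B| = |B(M1)| * |B(M2)|.
|B(U(6,10))| = C(10,6) = 210.
|B(U(6,12))| = C(12,6) = 924.
Total bases = 210 * 924 = 194040.

194040


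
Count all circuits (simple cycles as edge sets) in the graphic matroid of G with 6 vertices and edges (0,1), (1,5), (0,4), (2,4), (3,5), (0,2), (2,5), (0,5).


A circuit in a graphic matroid = edge set of a simple cycle.
G has 6 vertices and 8 edges.
Enumerating all minimal edge subsets forming cycles...
Total circuits found: 6.

6


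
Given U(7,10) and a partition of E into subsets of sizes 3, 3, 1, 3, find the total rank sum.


r(Ai) = min(|Ai|, 7) for each part.
Sum = min(3,7) + min(3,7) + min(1,7) + min(3,7)
    = 3 + 3 + 1 + 3
    = 10.

10


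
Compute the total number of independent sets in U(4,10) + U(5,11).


For a direct sum, |I(M1+M2)| = |I(M1)| * |I(M2)|.
|I(U(4,10))| = sum C(10,k) for k=0..4 = 386.
|I(U(5,11))| = sum C(11,k) for k=0..5 = 1024.
Total = 386 * 1024 = 395264.

395264


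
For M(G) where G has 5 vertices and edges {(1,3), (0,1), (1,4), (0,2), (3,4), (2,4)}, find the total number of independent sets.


An independent set in a graphic matroid is an acyclic edge subset.
G has 5 vertices and 6 edges.
Enumerate all 2^6 = 64 subsets, checking for acyclicity.
Total independent sets = 52.

52


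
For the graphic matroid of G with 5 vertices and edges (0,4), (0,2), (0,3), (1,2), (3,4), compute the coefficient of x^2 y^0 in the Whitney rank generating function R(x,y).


R(x,y) = sum over A in 2^E of x^(r(E)-r(A)) * y^(|A|-r(A)).
G has 5 vertices, 5 edges. r(E) = 4.
Enumerate all 2^5 = 32 subsets.
Count subsets with r(E)-r(A)=2 and |A|-r(A)=0: 10.

10


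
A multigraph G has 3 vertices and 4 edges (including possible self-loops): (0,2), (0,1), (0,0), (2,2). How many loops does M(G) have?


In a graphic matroid, a loop is a self-loop edge (u,u) with rank 0.
Examining all 4 edges for self-loops...
Self-loops found: (0,0), (2,2)
Number of loops = 2.

2


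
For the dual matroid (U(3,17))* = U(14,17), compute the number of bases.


The dual of U(r,n) is U(n-r, n) = U(14,17).
Bases of U(14,17) are all (14)-element subsets.
|B(M*)| = C(17,14) = 680.

680


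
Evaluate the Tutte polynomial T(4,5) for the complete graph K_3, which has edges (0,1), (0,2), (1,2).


T(K_3; x,y) = x^2 + x + y.
T(4,5) = 16 + 4 + 5 = 25.

25


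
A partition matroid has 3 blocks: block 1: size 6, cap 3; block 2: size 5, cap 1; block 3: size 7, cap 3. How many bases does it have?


A basis picks exactly ci elements from block i.
Number of bases = product of C(|Si|, ci).
= C(6,3) * C(5,1) * C(7,3)
= 20 * 5 * 35
= 3500.

3500


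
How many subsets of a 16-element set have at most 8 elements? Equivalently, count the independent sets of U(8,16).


Independent sets of U(8,16) are all subsets of size <= 8.
Count = C(16,0) + C(16,1) + C(16,2) + C(16,3) + C(16,4) + C(16,5) + C(16,6) + C(16,7) + C(16,8)
     = 1 + 16 + 120 + 560 + 1820 + 4368 + 8008 + 11440 + 12870
     = 39203.

39203


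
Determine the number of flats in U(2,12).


Flats of U(2,12): every subset of size < 2 is a flat, plus E itself.
Count = C(12,0) + C(12,1) + 1
     = 1 + 12 + 1
     = 14.

14


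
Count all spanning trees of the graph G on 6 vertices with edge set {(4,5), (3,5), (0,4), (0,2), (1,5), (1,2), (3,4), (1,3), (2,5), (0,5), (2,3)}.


By Kirchhoff's matrix tree theorem, the number of spanning trees equals
the determinant of any cofactor of the Laplacian matrix L.
G has 6 vertices and 11 edges.
Computing the (5 x 5) cofactor determinant gives 209.

209


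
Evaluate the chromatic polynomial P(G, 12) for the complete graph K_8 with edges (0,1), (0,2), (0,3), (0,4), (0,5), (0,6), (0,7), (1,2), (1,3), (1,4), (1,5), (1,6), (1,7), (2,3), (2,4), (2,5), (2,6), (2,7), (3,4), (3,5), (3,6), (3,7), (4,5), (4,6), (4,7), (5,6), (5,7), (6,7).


P(K_8, k) = k(k-1)(k-2)...(k-7).
P(12) = (12) * (11) * (10) * (9) * (8) * (7) * (6) * (5) = 19958400.

19958400


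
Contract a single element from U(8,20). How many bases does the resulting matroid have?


Contracting e from U(8,20) gives U(7,19).
Bases of U(7,19) = C(19,7) = 50388.

50388


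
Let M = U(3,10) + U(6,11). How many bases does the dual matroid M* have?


(M1+M2)* = M1* + M2*.
M1* = U(7,10), bases: C(10,7) = 120.
M2* = U(5,11), bases: C(11,5) = 462.
|B(M*)| = 120 * 462 = 55440.

55440


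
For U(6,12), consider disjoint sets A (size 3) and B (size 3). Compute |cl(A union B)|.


|A union B| = 3 + 3 = 6 (disjoint).
In U(6,12), cl(S) = S if |S| < 6, else cl(S) = E.
Since 6 >= 6, cl(A union B) = E.
|cl(A union B)| = 12.

12


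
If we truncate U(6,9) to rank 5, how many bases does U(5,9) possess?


Truncating U(6,9) to rank 5 gives U(5,9).
Bases of U(5,9) are all 5-element subsets of 9 elements.
Number of bases = C(9,5) = 9! / (5! * 4!) = 126.

126


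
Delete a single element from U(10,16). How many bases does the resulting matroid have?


Deleting e from U(10,16) gives U(10,15) since n > r.
Bases of U(10,15) = C(15,10) = 15! / (10! * 5!) = 3003.

3003


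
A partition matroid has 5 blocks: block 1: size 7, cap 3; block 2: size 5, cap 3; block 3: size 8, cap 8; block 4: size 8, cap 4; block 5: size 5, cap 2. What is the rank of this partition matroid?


Rank of a partition matroid = sum of min(|Si|, ci) for each block.
= min(7,3) + min(5,3) + min(8,8) + min(8,4) + min(5,2)
= 3 + 3 + 8 + 4 + 2
= 20.

20


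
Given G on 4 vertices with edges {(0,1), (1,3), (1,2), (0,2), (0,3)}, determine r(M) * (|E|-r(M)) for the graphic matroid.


r(M) = |V| - c = 4 - 1 = 3.
nullity = |E| - r(M) = 5 - 3 = 2.
Product = 3 * 2 = 6.

6


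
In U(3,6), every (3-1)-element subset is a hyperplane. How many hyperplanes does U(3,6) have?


Hyperplanes of U(3,6) are flats of rank 2.
In a uniform matroid, these are exactly the (2)-element subsets.
Count = (6 choose 2) = 15.

15


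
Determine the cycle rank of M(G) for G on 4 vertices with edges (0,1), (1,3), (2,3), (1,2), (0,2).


Cycle rank (nullity) = |E| - r(M) = |E| - (|V| - c).
|E| = 5, |V| = 4, c = 1.
Nullity = 5 - (4 - 1) = 5 - 3 = 2.

2


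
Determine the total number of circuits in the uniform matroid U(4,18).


In U(4,18), circuits are the (5)-element subsets.
Any set of 5 elements is dependent, and removing any one element gives
an independent set of size 4, so it is a minimal dependent set.
Number of circuits = C(18,5) = 8568.

8568


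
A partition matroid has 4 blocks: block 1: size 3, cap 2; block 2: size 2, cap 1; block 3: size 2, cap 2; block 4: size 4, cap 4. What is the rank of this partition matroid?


Rank of a partition matroid = sum of min(|Si|, ci) for each block.
= min(3,2) + min(2,1) + min(2,2) + min(4,4)
= 2 + 1 + 2 + 4
= 9.

9


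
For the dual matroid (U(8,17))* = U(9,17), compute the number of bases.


The dual of U(r,n) is U(n-r, n) = U(9,17).
Bases of U(9,17) are all (9)-element subsets.
|B(M*)| = (17 choose 9) = 24310.

24310


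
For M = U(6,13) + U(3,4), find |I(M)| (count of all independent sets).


For a direct sum, |I(M1+M2)| = |I(M1)| * |I(M2)|.
|I(U(6,13))| = sum C(13,k) for k=0..6 = 4096.
|I(U(3,4))| = sum C(4,k) for k=0..3 = 15.
Total = 4096 * 15 = 61440.

61440


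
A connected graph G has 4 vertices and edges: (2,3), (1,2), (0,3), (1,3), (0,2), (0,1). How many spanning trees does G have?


By Kirchhoff's matrix tree theorem, the number of spanning trees equals
the determinant of any cofactor of the Laplacian matrix L.
G has 4 vertices and 6 edges.
Computing the (3 x 3) cofactor determinant gives 16.

16


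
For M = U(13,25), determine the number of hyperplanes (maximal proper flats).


Hyperplanes of U(13,25) are flats of rank 12.
In a uniform matroid, these are exactly the (12)-element subsets.
Count = (25 choose 12) = 5200300.

5200300


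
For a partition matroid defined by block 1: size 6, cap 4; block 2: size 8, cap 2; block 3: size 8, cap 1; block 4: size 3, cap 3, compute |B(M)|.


A basis picks exactly ci elements from block i.
Number of bases = product of C(|Si|, ci).
= C(6,4) * C(8,2) * C(8,1) * C(3,3)
= 15 * 28 * 8 * 1
= 3360.

3360


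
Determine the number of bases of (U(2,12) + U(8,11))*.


(M1+M2)* = M1* + M2*.
M1* = U(10,12), bases: C(12,10) = 66.
M2* = U(3,11), bases: C(11,3) = 165.
|B(M*)| = 66 * 165 = 10890.

10890


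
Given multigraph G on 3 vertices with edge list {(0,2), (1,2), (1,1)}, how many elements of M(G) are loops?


In a graphic matroid, a loop is a self-loop edge (u,u) with rank 0.
Examining all 3 edges for self-loops...
Self-loops found: (1,1)
Number of loops = 1.

1


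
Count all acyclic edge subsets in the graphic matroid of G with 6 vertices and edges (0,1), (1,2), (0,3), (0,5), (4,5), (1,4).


An independent set in a graphic matroid is an acyclic edge subset.
G has 6 vertices and 6 edges.
Enumerate all 2^6 = 64 subsets, checking for acyclicity.
Total independent sets = 60.

60


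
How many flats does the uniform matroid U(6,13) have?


Flats of U(6,13): every subset of size < 6 is a flat, plus E itself.
Count = C(13,0) + C(13,1) + C(13,2) + C(13,3) + C(13,4) + C(13,5) + 1
     = 1 + 13 + 78 + 286 + 715 + 1287 + 1
     = 2381.

2381


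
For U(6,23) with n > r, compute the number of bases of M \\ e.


Deleting e from U(6,23) gives U(6,22) since n > r.
Bases of U(6,22) = C(22,6) = 74613.

74613


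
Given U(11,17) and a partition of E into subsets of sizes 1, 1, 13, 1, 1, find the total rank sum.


r(Ai) = min(|Ai|, 11) for each part.
Sum = min(1,11) + min(1,11) + min(13,11) + min(1,11) + min(1,11)
    = 1 + 1 + 11 + 1 + 1
    = 15.

15


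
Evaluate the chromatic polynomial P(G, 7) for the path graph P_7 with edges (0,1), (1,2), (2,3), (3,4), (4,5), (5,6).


P(P_7, k) = k * (k-1)^(6).
P(7) = 7 * 6^6 = 7 * 46656 = 326592.

326592


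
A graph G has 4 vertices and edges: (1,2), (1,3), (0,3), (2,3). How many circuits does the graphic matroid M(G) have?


A circuit in a graphic matroid = edge set of a simple cycle.
G has 4 vertices and 4 edges.
Enumerating all minimal edge subsets forming cycles...
Total circuits found: 1.

1


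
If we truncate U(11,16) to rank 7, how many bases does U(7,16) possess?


Truncating U(11,16) to rank 7 gives U(7,16).
Bases of U(7,16) are all 7-element subsets of 16 elements.
Number of bases = C(16,7) = 16! / (7! * 9!) = 11440.

11440


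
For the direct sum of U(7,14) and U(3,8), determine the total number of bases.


Bases of a direct sum M1 + M2: |B| = |B(M1)| * |B(M2)|.
|B(U(7,14))| = C(14,7) = 3432.
|B(U(3,8))| = C(8,3) = 56.
Total bases = 3432 * 56 = 192192.

192192


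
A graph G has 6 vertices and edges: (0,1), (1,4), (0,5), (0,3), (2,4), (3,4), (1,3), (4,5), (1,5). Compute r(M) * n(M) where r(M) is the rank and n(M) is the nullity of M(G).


r(M) = |V| - c = 6 - 1 = 5.
nullity = |E| - r(M) = 9 - 5 = 4.
Product = 5 * 4 = 20.

20


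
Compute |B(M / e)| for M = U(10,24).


Contracting e from U(10,24) gives U(9,23).
Bases of U(9,23) = (23 choose 9) = 817190.

817190


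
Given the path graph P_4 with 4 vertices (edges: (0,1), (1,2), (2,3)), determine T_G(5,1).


A path on 4 vertices is a tree with 3 edges.
T(x,y) = x^(3) for any tree.
T(5,1) = 5^3 = 125.

125


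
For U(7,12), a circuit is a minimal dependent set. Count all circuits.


In U(7,12), circuits are the (8)-element subsets.
Any set of 8 elements is dependent, and removing any one element gives
an independent set of size 7, so it is a minimal dependent set.
Number of circuits = (12 choose 8) = 495.

495


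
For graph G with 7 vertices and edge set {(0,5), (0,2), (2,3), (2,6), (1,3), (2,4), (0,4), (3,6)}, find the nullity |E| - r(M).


Cycle rank (nullity) = |E| - r(M) = |E| - (|V| - c).
|E| = 8, |V| = 7, c = 1.
Nullity = 8 - (7 - 1) = 8 - 6 = 2.

2


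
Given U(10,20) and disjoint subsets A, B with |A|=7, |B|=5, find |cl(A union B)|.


|A union B| = 7 + 5 = 12 (disjoint).
In U(10,20), cl(S) = S if |S| < 10, else cl(S) = E.
Since 12 >= 10, cl(A union B) = E.
|cl(A union B)| = 20.

20


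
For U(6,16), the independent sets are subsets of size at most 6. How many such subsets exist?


Independent sets of U(6,16) are all subsets of size <= 6.
Count = (16 choose 0) + (16 choose 1) + (16 choose 2) + (16 choose 3) + (16 choose 4) + (16 choose 5) + (16 choose 6)
     = 1 + 16 + 120 + 560 + 1820 + 4368 + 8008
     = 14893.

14893


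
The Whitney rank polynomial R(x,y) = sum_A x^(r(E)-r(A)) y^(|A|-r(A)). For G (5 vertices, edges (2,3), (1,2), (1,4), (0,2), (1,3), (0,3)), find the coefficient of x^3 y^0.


R(x,y) = sum over A in 2^E of x^(r(E)-r(A)) * y^(|A|-r(A)).
G has 5 vertices, 6 edges. r(E) = 4.
Enumerate all 2^6 = 64 subsets.
Count subsets with r(E)-r(A)=3 and |A|-r(A)=0: 6.

6


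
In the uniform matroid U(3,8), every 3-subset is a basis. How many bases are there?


Bases of U(3,8) are all 3-element subsets of the 8-element ground set.
Number of bases = C(8,3).
(8 choose 3) = 56.

56


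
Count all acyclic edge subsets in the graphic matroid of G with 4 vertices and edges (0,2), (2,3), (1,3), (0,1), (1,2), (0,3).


An independent set in a graphic matroid is an acyclic edge subset.
G has 4 vertices and 6 edges.
Enumerate all 2^6 = 64 subsets, checking for acyclicity.
Total independent sets = 38.

38


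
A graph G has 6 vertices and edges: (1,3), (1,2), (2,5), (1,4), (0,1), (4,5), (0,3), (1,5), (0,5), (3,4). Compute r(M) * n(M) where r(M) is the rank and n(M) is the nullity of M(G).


r(M) = |V| - c = 6 - 1 = 5.
nullity = |E| - r(M) = 10 - 5 = 5.
Product = 5 * 5 = 25.

25


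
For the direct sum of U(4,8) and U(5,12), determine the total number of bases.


Bases of a direct sum M1 + M2: |B| = |B(M1)| * |B(M2)|.
|B(U(4,8))| = C(8,4) = 70.
|B(U(5,12))| = C(12,5) = 792.
Total bases = 70 * 792 = 55440.

55440


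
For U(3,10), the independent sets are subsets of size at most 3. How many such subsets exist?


Independent sets of U(3,10) are all subsets of size <= 3.
Count = C(10,0) + C(10,1) + C(10,2) + C(10,3)
     = 1 + 10 + 45 + 120
     = 176.

176


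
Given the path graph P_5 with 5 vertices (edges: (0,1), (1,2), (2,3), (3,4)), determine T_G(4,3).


A path on 5 vertices is a tree with 4 edges.
T(x,y) = x^(4) for any tree.
T(4,3) = 4^4 = 256.

256


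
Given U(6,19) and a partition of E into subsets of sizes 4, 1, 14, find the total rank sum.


r(Ai) = min(|Ai|, 6) for each part.
Sum = min(4,6) + min(1,6) + min(14,6)
    = 4 + 1 + 6
    = 11.

11


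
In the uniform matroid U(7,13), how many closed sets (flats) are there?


Flats of U(7,13): every subset of size < 7 is a flat, plus E itself.
Count = (13 choose 0) + (13 choose 1) + (13 choose 2) + (13 choose 3) + (13 choose 4) + (13 choose 5) + (13 choose 6) + 1
     = 1 + 13 + 78 + 286 + 715 + 1287 + 1716 + 1
     = 4097.

4097


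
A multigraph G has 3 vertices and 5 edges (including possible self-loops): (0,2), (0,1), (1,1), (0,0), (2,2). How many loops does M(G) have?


In a graphic matroid, a loop is a self-loop edge (u,u) with rank 0.
Examining all 5 edges for self-loops...
Self-loops found: (1,1), (0,0), (2,2)
Number of loops = 3.

3


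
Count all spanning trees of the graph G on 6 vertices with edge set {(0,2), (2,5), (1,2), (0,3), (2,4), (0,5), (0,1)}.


By Kirchhoff's matrix tree theorem, the number of spanning trees equals
the determinant of any cofactor of the Laplacian matrix L.
G has 6 vertices and 7 edges.
Computing the (5 x 5) cofactor determinant gives 8.

8


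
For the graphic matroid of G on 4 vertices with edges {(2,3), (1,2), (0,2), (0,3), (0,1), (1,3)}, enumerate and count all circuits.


A circuit in a graphic matroid = edge set of a simple cycle.
G has 4 vertices and 6 edges.
Enumerating all minimal edge subsets forming cycles...
Total circuits found: 7.

7


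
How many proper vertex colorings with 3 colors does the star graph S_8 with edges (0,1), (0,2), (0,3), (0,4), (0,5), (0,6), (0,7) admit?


P(tree, k) = k * (k-1)^(7) for any tree on 8 vertices.
P(3) = 3 * 2^7 = 3 * 128 = 384.

384


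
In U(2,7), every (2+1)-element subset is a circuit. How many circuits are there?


In U(2,7), circuits are the (3)-element subsets.
Any set of 3 elements is dependent, and removing any one element gives
an independent set of size 2, so it is a minimal dependent set.
Number of circuits = (7 choose 3) = 35.

35


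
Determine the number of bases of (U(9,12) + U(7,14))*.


(M1+M2)* = M1* + M2*.
M1* = U(3,12), bases: C(12,3) = 220.
M2* = U(7,14), bases: C(14,7) = 3432.
|B(M*)| = 220 * 3432 = 755040.

755040


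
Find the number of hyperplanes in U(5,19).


Hyperplanes of U(5,19) are flats of rank 4.
In a uniform matroid, these are exactly the (4)-element subsets.
Count = (19 choose 4) = 3876.

3876


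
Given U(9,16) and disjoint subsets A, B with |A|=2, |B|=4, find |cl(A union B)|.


|A union B| = 2 + 4 = 6 (disjoint).
In U(9,16), cl(S) = S if |S| < 9, else cl(S) = E.
Since 6 < 9, cl(A union B) = A union B.
|cl(A union B)| = 6.

6


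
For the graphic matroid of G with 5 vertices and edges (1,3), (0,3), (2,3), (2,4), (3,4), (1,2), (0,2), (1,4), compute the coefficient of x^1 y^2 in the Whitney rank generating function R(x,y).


R(x,y) = sum over A in 2^E of x^(r(E)-r(A)) * y^(|A|-r(A)).
G has 5 vertices, 8 edges. r(E) = 4.
Enumerate all 2^8 = 256 subsets.
Count subsets with r(E)-r(A)=1 and |A|-r(A)=2: 8.

8


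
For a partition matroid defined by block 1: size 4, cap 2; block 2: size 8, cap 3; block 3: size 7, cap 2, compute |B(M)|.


A basis picks exactly ci elements from block i.
Number of bases = product of C(|Si|, ci).
= C(4,2) * C(8,3) * C(7,2)
= 6 * 56 * 21
= 7056.

7056


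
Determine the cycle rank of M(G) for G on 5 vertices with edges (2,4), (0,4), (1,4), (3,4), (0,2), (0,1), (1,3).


Cycle rank (nullity) = |E| - r(M) = |E| - (|V| - c).
|E| = 7, |V| = 5, c = 1.
Nullity = 7 - (5 - 1) = 7 - 4 = 3.

3


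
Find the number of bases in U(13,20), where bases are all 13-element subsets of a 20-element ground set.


Bases of U(13,20) are all 13-element subsets of the 20-element ground set.
Number of bases = C(20,13).
C(20,13) = 77520.

77520


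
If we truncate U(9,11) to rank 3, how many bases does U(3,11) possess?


Truncating U(9,11) to rank 3 gives U(3,11).
Bases of U(3,11) are all 3-element subsets of 11 elements.
Number of bases = (11 choose 3) = 165.

165


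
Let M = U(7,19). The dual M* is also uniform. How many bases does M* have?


The dual of U(r,n) is U(n-r, n) = U(12,19).
Bases of U(12,19) are all (12)-element subsets.
|B(M*)| = C(19,12) = 50388.

50388


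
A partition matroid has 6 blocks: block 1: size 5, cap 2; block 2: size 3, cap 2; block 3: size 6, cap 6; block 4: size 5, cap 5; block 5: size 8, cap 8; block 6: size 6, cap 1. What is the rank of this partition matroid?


Rank of a partition matroid = sum of min(|Si|, ci) for each block.
= min(5,2) + min(3,2) + min(6,6) + min(5,5) + min(8,8) + min(6,1)
= 2 + 2 + 6 + 5 + 8 + 1
= 24.

24


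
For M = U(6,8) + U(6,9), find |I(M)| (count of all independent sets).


For a direct sum, |I(M1+M2)| = |I(M1)| * |I(M2)|.
|I(U(6,8))| = sum C(8,k) for k=0..6 = 247.
|I(U(6,9))| = sum C(9,k) for k=0..6 = 466.
Total = 247 * 466 = 115102.

115102


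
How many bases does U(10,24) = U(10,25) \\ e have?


Deleting e from U(10,25) gives U(10,24) since n > r.
Bases of U(10,24) = (24 choose 10) = 1961256.

1961256


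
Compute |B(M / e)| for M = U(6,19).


Contracting e from U(6,19) gives U(5,18).
Bases of U(5,18) = (18 choose 5) = 8568.

8568


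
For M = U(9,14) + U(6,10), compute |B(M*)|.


(M1+M2)* = M1* + M2*.
M1* = U(5,14), bases: C(14,5) = 2002.
M2* = U(4,10), bases: C(10,4) = 210.
|B(M*)| = 2002 * 210 = 420420.

420420


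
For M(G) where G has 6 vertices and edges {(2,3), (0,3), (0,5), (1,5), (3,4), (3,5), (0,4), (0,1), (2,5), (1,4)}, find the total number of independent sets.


An independent set in a graphic matroid is an acyclic edge subset.
G has 6 vertices and 10 edges.
Enumerate all 2^10 = 1024 subsets, checking for acyclicity.
Total independent sets = 454.

454


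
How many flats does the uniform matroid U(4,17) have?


Flats of U(4,17): every subset of size < 4 is a flat, plus E itself.
Count = C(17,0) + C(17,1) + C(17,2) + C(17,3) + 1
     = 1 + 17 + 136 + 680 + 1
     = 835.

835


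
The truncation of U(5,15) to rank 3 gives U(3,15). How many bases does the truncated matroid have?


Truncating U(5,15) to rank 3 gives U(3,15).
Bases of U(3,15) are all 3-element subsets of 15 elements.
Number of bases = C(15,3) = (15 * 14 * 13) / (1 * 2 * 3) = 455.

455


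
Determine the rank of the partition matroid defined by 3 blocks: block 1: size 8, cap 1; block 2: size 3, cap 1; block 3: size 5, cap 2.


Rank of a partition matroid = sum of min(|Si|, ci) for each block.
= min(8,1) + min(3,1) + min(5,2)
= 1 + 1 + 2
= 4.

4


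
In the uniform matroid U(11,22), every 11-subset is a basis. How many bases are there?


Bases of U(11,22) are all 11-element subsets of the 22-element ground set.
Number of bases = C(22,11).
(22 choose 11) = 705432.

705432


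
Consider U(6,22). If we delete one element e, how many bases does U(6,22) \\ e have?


Deleting e from U(6,22) gives U(6,21) since n > r.
Bases of U(6,21) = C(21,6) = 21! / (6! * 15!) = 54264.

54264


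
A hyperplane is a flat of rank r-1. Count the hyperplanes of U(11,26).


Hyperplanes of U(11,26) are flats of rank 10.
In a uniform matroid, these are exactly the (10)-element subsets.
Count = (26 choose 10) = 5311735.

5311735


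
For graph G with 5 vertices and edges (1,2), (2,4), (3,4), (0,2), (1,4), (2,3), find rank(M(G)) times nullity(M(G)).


r(M) = |V| - c = 5 - 1 = 4.
nullity = |E| - r(M) = 6 - 4 = 2.
Product = 4 * 2 = 8.

8


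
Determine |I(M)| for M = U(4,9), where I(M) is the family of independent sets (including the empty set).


Independent sets of U(4,9) are all subsets of size <= 4.
Count = (9 choose 0) + (9 choose 1) + (9 choose 2) + (9 choose 3) + (9 choose 4)
     = 1 + 9 + 36 + 84 + 126
     = 256.

256


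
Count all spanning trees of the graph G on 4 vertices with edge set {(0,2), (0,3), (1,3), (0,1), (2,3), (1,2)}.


By Kirchhoff's matrix tree theorem, the number of spanning trees equals
the determinant of any cofactor of the Laplacian matrix L.
G has 4 vertices and 6 edges.
Computing the (3 x 3) cofactor determinant gives 16.

16


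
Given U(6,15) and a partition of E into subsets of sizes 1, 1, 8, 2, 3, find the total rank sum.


r(Ai) = min(|Ai|, 6) for each part.
Sum = min(1,6) + min(1,6) + min(8,6) + min(2,6) + min(3,6)
    = 1 + 1 + 6 + 2 + 3
    = 13.

13


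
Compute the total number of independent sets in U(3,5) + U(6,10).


For a direct sum, |I(M1+M2)| = |I(M1)| * |I(M2)|.
|I(U(3,5))| = sum C(5,k) for k=0..3 = 26.
|I(U(6,10))| = sum C(10,k) for k=0..6 = 848.
Total = 26 * 848 = 22048.

22048


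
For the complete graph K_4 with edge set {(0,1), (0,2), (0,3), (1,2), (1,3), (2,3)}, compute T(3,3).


T(K_4; x,y) = x^3 + 3x^2 + 4xy + 2x + y^3 + 3y^2 + 2y.
Substituting x=3, y=3:
= 27 + 27 + 36 + 6 + 27 + 27 + 6
= 156.

156


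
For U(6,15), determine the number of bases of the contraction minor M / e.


Contracting e from U(6,15) gives U(5,14).
Bases of U(5,14) = (14 choose 5) = 2002.

2002


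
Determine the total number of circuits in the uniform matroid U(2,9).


In U(2,9), circuits are the (3)-element subsets.
Any set of 3 elements is dependent, and removing any one element gives
an independent set of size 2, so it is a minimal dependent set.
Number of circuits = C(9,3) = (9 * 8 * 7) / (1 * 2 * 3) = 84.

84


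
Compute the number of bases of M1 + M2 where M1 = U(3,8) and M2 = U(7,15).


Bases of a direct sum M1 + M2: |B| = |B(M1)| * |B(M2)|.
|B(U(3,8))| = C(8,3) = 56.
|B(U(7,15))| = C(15,7) = 6435.
Total bases = 56 * 6435 = 360360.

360360


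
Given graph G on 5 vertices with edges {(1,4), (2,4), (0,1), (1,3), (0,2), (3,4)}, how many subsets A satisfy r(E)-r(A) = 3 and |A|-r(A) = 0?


R(x,y) = sum over A in 2^E of x^(r(E)-r(A)) * y^(|A|-r(A)).
G has 5 vertices, 6 edges. r(E) = 4.
Enumerate all 2^6 = 64 subsets.
Count subsets with r(E)-r(A)=3 and |A|-r(A)=0: 6.

6


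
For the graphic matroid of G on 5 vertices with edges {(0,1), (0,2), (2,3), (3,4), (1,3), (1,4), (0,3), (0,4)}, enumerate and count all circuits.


A circuit in a graphic matroid = edge set of a simple cycle.
G has 5 vertices and 8 edges.
Enumerating all minimal edge subsets forming cycles...
Total circuits found: 12.

12


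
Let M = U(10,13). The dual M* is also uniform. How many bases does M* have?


The dual of U(r,n) is U(n-r, n) = U(3,13).
Bases of U(3,13) are all (3)-element subsets.
|B(M*)| = C(13,3) = (13 * 12 * 11) / (1 * 2 * 3) = 286.

286


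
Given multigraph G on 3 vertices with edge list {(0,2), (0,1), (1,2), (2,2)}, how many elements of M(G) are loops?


In a graphic matroid, a loop is a self-loop edge (u,u) with rank 0.
Examining all 4 edges for self-loops...
Self-loops found: (2,2)
Number of loops = 1.

1


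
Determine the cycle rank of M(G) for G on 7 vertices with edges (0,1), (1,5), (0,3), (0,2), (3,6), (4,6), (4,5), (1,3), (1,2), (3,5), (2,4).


Cycle rank (nullity) = |E| - r(M) = |E| - (|V| - c).
|E| = 11, |V| = 7, c = 1.
Nullity = 11 - (7 - 1) = 11 - 6 = 5.

5


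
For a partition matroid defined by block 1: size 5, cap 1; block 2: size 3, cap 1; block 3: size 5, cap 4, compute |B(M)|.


A basis picks exactly ci elements from block i.
Number of bases = product of C(|Si|, ci).
= C(5,1) * C(3,1) * C(5,4)
= 5 * 3 * 5
= 75.

75


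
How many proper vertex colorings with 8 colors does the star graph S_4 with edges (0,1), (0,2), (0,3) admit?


P(tree, k) = k * (k-1)^(3) for any tree on 4 vertices.
P(8) = 8 * 7^3 = 8 * 343 = 2744.

2744


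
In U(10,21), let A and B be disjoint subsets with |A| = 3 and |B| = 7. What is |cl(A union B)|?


|A union B| = 3 + 7 = 10 (disjoint).
In U(10,21), cl(S) = S if |S| < 10, else cl(S) = E.
Since 10 >= 10, cl(A union B) = E.
|cl(A union B)| = 21.

21


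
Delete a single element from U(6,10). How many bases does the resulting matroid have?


Deleting e from U(6,10) gives U(6,9) since n > r.
Bases of U(6,9) = C(9,6) = 84.

84


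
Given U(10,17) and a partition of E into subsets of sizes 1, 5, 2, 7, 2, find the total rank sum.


r(Ai) = min(|Ai|, 10) for each part.
Sum = min(1,10) + min(5,10) + min(2,10) + min(7,10) + min(2,10)
    = 1 + 5 + 2 + 7 + 2
    = 17.

17


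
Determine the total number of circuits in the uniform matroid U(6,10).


In U(6,10), circuits are the (7)-element subsets.
Any set of 7 elements is dependent, and removing any one element gives
an independent set of size 6, so it is a minimal dependent set.
Number of circuits = (10 choose 7) = 120.

120


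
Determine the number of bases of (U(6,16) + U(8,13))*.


(M1+M2)* = M1* + M2*.
M1* = U(10,16), bases: C(16,10) = 8008.
M2* = U(5,13), bases: C(13,5) = 1287.
|B(M*)| = 8008 * 1287 = 10306296.

10306296


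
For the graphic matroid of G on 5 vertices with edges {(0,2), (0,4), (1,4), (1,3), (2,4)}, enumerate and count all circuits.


A circuit in a graphic matroid = edge set of a simple cycle.
G has 5 vertices and 5 edges.
Enumerating all minimal edge subsets forming cycles...
Total circuits found: 1.

1


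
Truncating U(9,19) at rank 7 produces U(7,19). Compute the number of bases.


Truncating U(9,19) to rank 7 gives U(7,19).
Bases of U(7,19) are all 7-element subsets of 19 elements.
Number of bases = C(19,7) = 19! / (7! * 12!) = 50388.

50388


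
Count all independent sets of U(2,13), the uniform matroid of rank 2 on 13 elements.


Independent sets of U(2,13) are all subsets of size <= 2.
Count = C(13,0) + C(13,1) + C(13,2)
     = 1 + 13 + 78
     = 92.

92


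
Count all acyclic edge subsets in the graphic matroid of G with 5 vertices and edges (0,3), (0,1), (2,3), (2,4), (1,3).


An independent set in a graphic matroid is an acyclic edge subset.
G has 5 vertices and 5 edges.
Enumerate all 2^5 = 32 subsets, checking for acyclicity.
Total independent sets = 28.

28


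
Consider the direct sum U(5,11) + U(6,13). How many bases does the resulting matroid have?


Bases of a direct sum M1 + M2: |B| = |B(M1)| * |B(M2)|.
|B(U(5,11))| = C(11,5) = 462.
|B(U(6,13))| = C(13,6) = 1716.
Total bases = 462 * 1716 = 792792.

792792


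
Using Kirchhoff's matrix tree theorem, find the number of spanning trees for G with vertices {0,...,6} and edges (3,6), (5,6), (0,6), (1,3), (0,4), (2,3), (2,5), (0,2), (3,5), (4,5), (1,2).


By Kirchhoff's matrix tree theorem, the number of spanning trees equals
the determinant of any cofactor of the Laplacian matrix L.
G has 7 vertices and 11 edges.
Computing the (6 x 6) cofactor determinant gives 175.

175


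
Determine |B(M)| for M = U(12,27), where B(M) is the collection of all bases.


Bases of U(12,27) are all 12-element subsets of the 27-element ground set.
Number of bases = C(27,12).
C(27,12) = 27! / (12! * 15!) = 17383860.

17383860


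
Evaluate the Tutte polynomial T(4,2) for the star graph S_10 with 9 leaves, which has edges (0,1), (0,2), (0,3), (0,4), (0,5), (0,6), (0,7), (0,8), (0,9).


A star on 10 vertices is a tree with 9 edges.
T(x,y) = x^(9) for any tree.
T(4,2) = 4^9 = 262144.

262144


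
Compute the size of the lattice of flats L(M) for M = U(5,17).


Flats of U(5,17): every subset of size < 5 is a flat, plus E itself.
Count = C(17,0) + C(17,1) + C(17,2) + C(17,3) + C(17,4) + 1
     = 1 + 17 + 136 + 680 + 2380 + 1
     = 3215.

3215


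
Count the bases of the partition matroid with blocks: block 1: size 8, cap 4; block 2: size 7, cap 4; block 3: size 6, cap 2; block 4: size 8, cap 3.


A basis picks exactly ci elements from block i.
Number of bases = product of C(|Si|, ci).
= C(8,4) * C(7,4) * C(6,2) * C(8,3)
= 70 * 35 * 15 * 56
= 2058000.

2058000


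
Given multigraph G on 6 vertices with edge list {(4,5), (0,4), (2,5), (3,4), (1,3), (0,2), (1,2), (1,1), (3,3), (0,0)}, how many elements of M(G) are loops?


In a graphic matroid, a loop is a self-loop edge (u,u) with rank 0.
Examining all 10 edges for self-loops...
Self-loops found: (1,1), (3,3), (0,0)
Number of loops = 3.

3
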